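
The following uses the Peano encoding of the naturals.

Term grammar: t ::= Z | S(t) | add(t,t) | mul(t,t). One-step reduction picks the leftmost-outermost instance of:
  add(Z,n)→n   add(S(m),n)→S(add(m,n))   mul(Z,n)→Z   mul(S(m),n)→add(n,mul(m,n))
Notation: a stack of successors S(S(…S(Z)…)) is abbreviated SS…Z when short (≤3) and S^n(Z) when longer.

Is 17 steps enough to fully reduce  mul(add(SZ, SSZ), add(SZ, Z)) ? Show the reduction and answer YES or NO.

Answer: NO — after 17 steps the term is S(S(S(mul(Z, add(SZ, Z))))), not yet normal

Reduction:
  start: mul(add(SZ, SSZ), add(SZ, Z))
  [1] mul(S(add(Z, SSZ)), add(SZ, Z))
  [2] add(add(SZ, Z), mul(add(Z, SSZ), add(SZ, Z)))
  [3] add(S(add(Z, Z)), mul(add(Z, SSZ), add(SZ, Z)))
  [4] S(add(add(Z, Z), mul(add(Z, SSZ), add(SZ, Z))))
  [5] S(add(Z, mul(add(Z, SSZ), add(SZ, Z))))
  [6] S(mul(add(Z, SSZ), add(SZ, Z)))
  [7] S(mul(SSZ, add(SZ, Z)))
  [8] S(add(add(SZ, Z), mul(SZ, add(SZ, Z))))
  [9] S(add(S(add(Z, Z)), mul(SZ, add(SZ, Z))))
  [10] S(S(add(add(Z, Z), mul(SZ, add(SZ, Z)))))
  [11] S(S(add(Z, mul(SZ, add(SZ, Z)))))
  [12] S(S(mul(SZ, add(SZ, Z))))
  [13] S(S(add(add(SZ, Z), mul(Z, add(SZ, Z)))))
  [14] S(S(add(S(add(Z, Z)), mul(Z, add(SZ, Z)))))
  [15] S(S(S(add(add(Z, Z), mul(Z, add(SZ, Z))))))
  [16] S(S(S(add(Z, mul(Z, add(SZ, Z))))))
  [17] S(S(S(mul(Z, add(SZ, Z)))))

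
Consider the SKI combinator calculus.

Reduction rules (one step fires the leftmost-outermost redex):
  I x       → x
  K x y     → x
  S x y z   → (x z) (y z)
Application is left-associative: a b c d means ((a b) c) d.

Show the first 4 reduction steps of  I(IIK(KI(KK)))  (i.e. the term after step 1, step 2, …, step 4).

Answer: after 4 steps: KI

Working:
  start: I(IIK(KI(KK)))
  step 1: IIK(KI(KK))
  step 2: IK(KI(KK))
  step 3: K(KI(KK))
  step 4: KI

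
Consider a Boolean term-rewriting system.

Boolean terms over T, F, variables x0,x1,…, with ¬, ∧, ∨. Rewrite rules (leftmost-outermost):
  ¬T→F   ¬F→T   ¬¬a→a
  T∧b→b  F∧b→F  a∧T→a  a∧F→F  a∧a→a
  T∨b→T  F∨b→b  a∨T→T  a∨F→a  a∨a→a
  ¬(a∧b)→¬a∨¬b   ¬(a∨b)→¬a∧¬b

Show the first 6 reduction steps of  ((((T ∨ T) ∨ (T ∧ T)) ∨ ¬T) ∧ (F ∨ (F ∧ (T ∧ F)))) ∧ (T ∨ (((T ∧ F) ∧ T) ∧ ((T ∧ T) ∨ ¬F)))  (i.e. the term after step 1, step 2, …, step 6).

  start: ((((T ∨ T) ∨ (T ∧ T)) ∨ ¬T) ∧ (F ∨ (F ∧ (T ∧ F)))) ∧ (T ∨ (((T ∧ F) ∧ T) ∧ ((T ∧ T) ∨ ¬F)))
  →1  (((T ∨ (T ∧ T)) ∨ ¬T) ∧ (F ∨ (F ∧ (T ∧ F)))) ∧ (T ∨ (((T ∧ F) ∧ T) ∧ ((T ∧ T) ∨ ¬F)))
  →2  ((T ∨ ¬T) ∧ (F ∨ (F ∧ (T ∧ F)))) ∧ (T ∨ (((T ∧ F) ∧ T) ∧ ((T ∧ T) ∨ ¬F)))
  →3  (T ∧ (F ∨ (F ∧ (T ∧ F)))) ∧ (T ∨ (((T ∧ F) ∧ T) ∧ ((T ∧ T) ∨ ¬F)))
  →4  (F ∨ (F ∧ (T ∧ F))) ∧ (T ∨ (((T ∧ F) ∧ T) ∧ ((T ∧ T) ∨ ¬F)))
  →5  (F ∧ (T ∧ F)) ∧ (T ∨ (((T ∧ F) ∧ T) ∧ ((T ∧ T) ∨ ¬F)))
  →6  F ∧ (T ∨ (((T ∧ F) ∧ T) ∧ ((T ∧ T) ∨ ¬F)))

Answer: after 6 steps: F ∧ (T ∨ (((T ∧ F) ∧ T) ∧ ((T ∧ T) ∨ ¬F)))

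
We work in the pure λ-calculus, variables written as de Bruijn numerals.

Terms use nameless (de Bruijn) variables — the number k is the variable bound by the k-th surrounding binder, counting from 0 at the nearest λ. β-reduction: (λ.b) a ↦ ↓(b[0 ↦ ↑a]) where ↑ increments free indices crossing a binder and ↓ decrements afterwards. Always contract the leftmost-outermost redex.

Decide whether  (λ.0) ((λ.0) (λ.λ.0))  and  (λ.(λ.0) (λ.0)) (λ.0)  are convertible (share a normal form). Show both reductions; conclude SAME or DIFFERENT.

Term A:
  start: (λ.0) ((λ.0) (λ.λ.0))
  step 1: (λ.0) (λ.λ.0)
  step 2: λ.λ.0

Term B:
  start: (λ.(λ.0) (λ.0)) (λ.0)
  step 1: (λ.0) (λ.0)
  step 2: λ.0

Answer: DIFFERENT — A ⇓ λ.λ.0, B ⇓ λ.0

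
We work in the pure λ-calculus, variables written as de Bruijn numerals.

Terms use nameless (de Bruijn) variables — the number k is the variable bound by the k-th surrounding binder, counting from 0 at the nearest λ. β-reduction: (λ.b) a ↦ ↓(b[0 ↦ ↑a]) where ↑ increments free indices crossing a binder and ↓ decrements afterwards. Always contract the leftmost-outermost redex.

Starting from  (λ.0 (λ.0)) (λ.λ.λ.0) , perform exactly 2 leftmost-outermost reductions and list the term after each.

  start: (λ.0 (λ.0)) (λ.λ.λ.0)
  step 1: (λ.λ.λ.0) (λ.0)
  step 2: λ.λ.0

Answer: after 2 steps: λ.λ.0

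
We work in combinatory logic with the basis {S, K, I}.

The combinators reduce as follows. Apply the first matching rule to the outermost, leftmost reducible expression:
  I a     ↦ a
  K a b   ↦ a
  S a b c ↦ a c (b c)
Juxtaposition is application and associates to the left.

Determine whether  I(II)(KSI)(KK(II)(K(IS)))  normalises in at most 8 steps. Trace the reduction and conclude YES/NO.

Answer: YES — reaches normal form S(K(KS)) in 6 ≤ 8 steps

Working:
  start: I(II)(KSI)(KK(II)(K(IS)))
  [1] II(KSI)(KK(II)(K(IS)))
  [2] I(KSI)(KK(II)(K(IS)))
  [3] KSI(KK(II)(K(IS)))
  [4] S(KK(II)(K(IS)))
  [5] S(K(K(IS)))
  [6] S(K(KS))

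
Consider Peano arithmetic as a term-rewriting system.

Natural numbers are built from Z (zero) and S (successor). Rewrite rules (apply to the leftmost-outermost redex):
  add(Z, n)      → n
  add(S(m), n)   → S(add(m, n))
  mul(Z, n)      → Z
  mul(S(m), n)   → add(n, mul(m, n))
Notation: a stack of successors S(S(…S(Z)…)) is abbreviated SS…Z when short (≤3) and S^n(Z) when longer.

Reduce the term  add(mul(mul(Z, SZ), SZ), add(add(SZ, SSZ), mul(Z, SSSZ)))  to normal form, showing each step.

Answer: normal form = SSSZ  (in 10 steps)

Derivation:
  start: add(mul(mul(Z, SZ), SZ), add(add(SZ, SSZ), mul(Z, SSSZ)))
  [1] add(mul(Z, SZ), add(add(SZ, SSZ), mul(Z, SSSZ)))
  [2] add(Z, add(add(SZ, SSZ), mul(Z, SSSZ)))
  [3] add(add(SZ, SSZ), mul(Z, SSSZ))
  [4] add(S(add(Z, SSZ)), mul(Z, SSSZ))
  [5] S(add(add(Z, SSZ), mul(Z, SSSZ)))
  [6] S(add(SSZ, mul(Z, SSSZ)))
  [7] S(S(add(SZ, mul(Z, SSSZ))))
  [8] S(S(S(add(Z, mul(Z, SSSZ)))))
  [9] S(S(S(mul(Z, SSSZ))))
  [10] SSSZ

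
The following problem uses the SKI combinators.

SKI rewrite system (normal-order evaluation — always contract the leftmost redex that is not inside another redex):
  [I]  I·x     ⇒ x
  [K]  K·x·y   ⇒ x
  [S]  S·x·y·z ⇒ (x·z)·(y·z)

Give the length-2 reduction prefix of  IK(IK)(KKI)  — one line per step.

Answer: after 2 steps: IK

Working:
  start: IK(IK)(KKI)
  →1  K(IK)(KKI)
  →2  IK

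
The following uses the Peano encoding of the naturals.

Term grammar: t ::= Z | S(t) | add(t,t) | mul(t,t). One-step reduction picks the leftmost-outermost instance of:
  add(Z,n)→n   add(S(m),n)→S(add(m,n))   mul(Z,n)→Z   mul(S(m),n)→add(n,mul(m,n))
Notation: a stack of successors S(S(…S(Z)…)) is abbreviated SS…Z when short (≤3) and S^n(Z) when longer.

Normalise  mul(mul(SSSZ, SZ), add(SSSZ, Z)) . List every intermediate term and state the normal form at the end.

  start: mul(mul(SSSZ, SZ), add(SSSZ, Z))
  →1  mul(add(SZ, mul(SSZ, SZ)), add(SSSZ, Z))
  →2  mul(S(add(Z, mul(SSZ, SZ))), add(SSSZ, Z))
  →3  add(add(SSSZ, Z), mul(add(Z, mul(SSZ, SZ)), add(SSSZ, Z)))
  →4  add(S(add(SSZ, Z)), mul(add(Z, mul(SSZ, SZ)), add(SSSZ, Z)))
  →5  S(add(add(SSZ, Z), mul(add(Z, mul(SSZ, SZ)), add(SSSZ, Z))))
  →6  S(add(S(add(SZ, Z)), mul(add(Z, mul(SSZ, SZ)), add(SSSZ, Z))))
  →7  S(S(add(add(SZ, Z), mul(add(Z, mul(SSZ, SZ)), add(SSSZ, Z)))))
  →8  S(S(add(S(add(Z, Z)), mul(add(Z, mul(SSZ, SZ)), add(SSSZ, Z)))))
  →9  S(S(S(add(add(Z, Z), mul(add(Z, mul(SSZ, SZ)), add(SSSZ, Z))))))
  →10  S(S(S(add(Z, mul(add(Z, mul(SSZ, SZ)), add(SSSZ, Z))))))
  →11  S(S(S(mul(add(Z, mul(SSZ, SZ)), add(SSSZ, Z)))))
  →12  S(S(S(mul(mul(SSZ, SZ), add(SSSZ, Z)))))
  →13  S(S(S(mul(add(SZ, mul(SZ, SZ)), add(SSSZ, Z)))))
  →14  S(S(S(mul(S(add(Z, mul(SZ, SZ))), add(SSSZ, Z)))))
  →15  S(S(S(add(add(SSSZ, Z), mul(add(Z, mul(SZ, SZ)), add(SSSZ, Z))))))
  →16  S(S(S(add(S(add(SSZ, Z)), mul(add(Z, mul(SZ, SZ)), add(SSSZ, Z))))))
  →17  S(S(S(S(add(add(SSZ, Z), mul(add(Z, mul(SZ, SZ)), add(SSSZ, Z)))))))
  →18  S(S(S(S(add(S(add(SZ, Z)), mul(add(Z, mul(SZ, SZ)), add(SSSZ, Z)))))))
  →19  S(S(S(S(S(add(add(SZ, Z), mul(add(Z, mul(SZ, SZ)), add(SSSZ, Z))))))))
  →20  S(S(S(S(S(add(S(add(Z, Z)), mul(add(Z, mul(SZ, SZ)), add(SSSZ, Z))))))))
  →21  S(S(S(S(S(S(add(add(Z, Z), mul(add(Z, mul(SZ, SZ)), add(SSSZ, Z)))))))))
  →22  S(S(S(S(S(S(add(Z, mul(add(Z, mul(SZ, SZ)), add(SSSZ, Z)))))))))
  →23  S(S(S(S(S(S(mul(add(Z, mul(SZ, SZ)), add(SSSZ, Z))))))))
  →24  S(S(S(S(S(S(mul(mul(SZ, SZ), add(SSSZ, Z))))))))
  →25  S(S(S(S(S(S(mul(add(SZ, mul(Z, SZ)), add(SSSZ, Z))))))))
  →26  S(S(S(S(S(S(mul(S(add(Z, mul(Z, SZ))), add(SSSZ, Z))))))))
  →27  S(S(S(S(S(S(add(add(SSSZ, Z), mul(add(Z, mul(Z, SZ)), add(SSSZ, Z)))))))))
  →28  S(S(S(S(S(S(add(S(add(SSZ, Z)), mul(add(Z, mul(Z, SZ)), add(SSSZ, Z)))))))))
  →29  S(S(S(S(S(S(S(add(add(SSZ, Z), mul(add(Z, mul(Z, SZ)), add(SSSZ, Z))))))))))
  →30  S(S(S(S(S(S(S(add(S(add(SZ, Z)), mul(add(Z, mul(Z, SZ)), add(SSSZ, Z))))))))))
  →31  S(S(S(S(S(S(S(S(add(add(SZ, Z), mul(add(Z, mul(Z, SZ)), add(SSSZ, Z)))))))))))
  →32  S(S(S(S(S(S(S(S(add(S(add(Z, Z)), mul(add(Z, mul(Z, SZ)), add(SSSZ, Z)))))))))))
  →33  S(S(S(S(S(S(S(S(S(add(add(Z, Z), mul(add(Z, mul(Z, SZ)), add(SSSZ, Z))))))))))))
  →34  S(S(S(S(S(S(S(S(S(add(Z, mul(add(Z, mul(Z, SZ)), add(SSSZ, Z))))))))))))
  →35  S(S(S(S(S(S(S(S(S(mul(add(Z, mul(Z, SZ)), add(SSSZ, Z)))))))))))
  →36  S(S(S(S(S(S(S(S(S(mul(mul(Z, SZ), add(SSSZ, Z)))))))))))
  →37  S(S(S(S(S(S(S(S(S(mul(Z, add(SSSZ, Z)))))))))))
  →38  S^9(Z)

Answer: normal form = S^9(Z)  (in 38 steps)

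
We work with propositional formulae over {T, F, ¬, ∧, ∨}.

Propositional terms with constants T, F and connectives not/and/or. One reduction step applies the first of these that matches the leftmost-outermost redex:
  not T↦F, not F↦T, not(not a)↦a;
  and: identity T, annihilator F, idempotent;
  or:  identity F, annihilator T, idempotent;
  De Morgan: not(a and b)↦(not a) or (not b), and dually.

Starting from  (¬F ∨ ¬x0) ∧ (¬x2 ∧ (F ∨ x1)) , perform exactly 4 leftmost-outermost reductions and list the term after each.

Answer: after 4 steps: ¬x2 ∧ x1

Derivation:
  start: (¬F ∨ ¬x0) ∧ (¬x2 ∧ (F ∨ x1))
  →1  (T ∨ ¬x0) ∧ (¬x2 ∧ (F ∨ x1))
  →2  T ∧ (¬x2 ∧ (F ∨ x1))
  →3  ¬x2 ∧ (F ∨ x1)
  →4  ¬x2 ∧ x1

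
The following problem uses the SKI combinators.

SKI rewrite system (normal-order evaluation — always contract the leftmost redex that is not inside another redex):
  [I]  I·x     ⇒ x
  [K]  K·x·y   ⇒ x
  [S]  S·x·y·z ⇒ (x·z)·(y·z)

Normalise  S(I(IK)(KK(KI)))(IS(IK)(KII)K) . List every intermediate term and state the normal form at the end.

  start: S(I(IK)(KK(KI)))(IS(IK)(KII)K)
  [1] S(IK(KK(KI)))(IS(IK)(KII)K)
  [2] S(K(KK(KI)))(IS(IK)(KII)K)
  [3] S(KK)(IS(IK)(KII)K)
  [4] S(KK)(S(IK)(KII)K)
  [5] S(KK)(IKK(KIIK))
  [6] S(KK)(KK(KIIK))
  [7] S(KK)K

Answer: normal form = S(KK)K  (in 7 steps)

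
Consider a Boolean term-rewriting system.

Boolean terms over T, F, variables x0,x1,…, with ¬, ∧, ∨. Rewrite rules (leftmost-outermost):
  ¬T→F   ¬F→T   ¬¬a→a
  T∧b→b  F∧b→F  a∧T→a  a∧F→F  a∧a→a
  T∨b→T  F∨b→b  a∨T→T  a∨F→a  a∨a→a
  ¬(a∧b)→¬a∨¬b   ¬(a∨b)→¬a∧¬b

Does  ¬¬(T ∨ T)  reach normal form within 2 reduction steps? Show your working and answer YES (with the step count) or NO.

Answer: YES — reaches normal form T in 2 ≤ 2 steps

Reduction:
  start: ¬¬(T ∨ T)
  →1  T ∨ T
  →2  T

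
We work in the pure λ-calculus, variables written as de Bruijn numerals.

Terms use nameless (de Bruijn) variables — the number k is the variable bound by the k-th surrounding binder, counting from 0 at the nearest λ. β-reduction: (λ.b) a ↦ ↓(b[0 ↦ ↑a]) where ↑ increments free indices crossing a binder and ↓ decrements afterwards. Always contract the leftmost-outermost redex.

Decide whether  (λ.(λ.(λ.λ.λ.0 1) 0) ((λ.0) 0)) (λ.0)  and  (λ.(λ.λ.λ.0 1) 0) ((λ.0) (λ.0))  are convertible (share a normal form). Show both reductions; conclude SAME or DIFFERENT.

Term A:
  start: (λ.(λ.(λ.λ.λ.0 1) 0) ((λ.0) 0)) (λ.0)
  step 1: (λ.(λ.λ.λ.0 1) 0) ((λ.0) (λ.0))
  step 2: (λ.λ.λ.0 1) ((λ.0) (λ.0))
  step 3: λ.λ.0 1

Term B:
  start: (λ.(λ.λ.λ.0 1) 0) ((λ.0) (λ.0))
  step 1: (λ.λ.λ.0 1) ((λ.0) (λ.0))
  step 2: λ.λ.0 1

Answer: SAME — A ⇓ λ.λ.0 1, B ⇓ λ.λ.0 1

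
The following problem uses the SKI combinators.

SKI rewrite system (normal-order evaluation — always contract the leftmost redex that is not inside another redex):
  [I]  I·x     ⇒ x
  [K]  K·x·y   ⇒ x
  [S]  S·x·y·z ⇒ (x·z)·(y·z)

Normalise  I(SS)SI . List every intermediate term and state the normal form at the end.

  start: I(SS)SI
  step 1: SSSI
  step 2: SI(SI)

Answer: normal form = SI(SI)  (in 2 steps)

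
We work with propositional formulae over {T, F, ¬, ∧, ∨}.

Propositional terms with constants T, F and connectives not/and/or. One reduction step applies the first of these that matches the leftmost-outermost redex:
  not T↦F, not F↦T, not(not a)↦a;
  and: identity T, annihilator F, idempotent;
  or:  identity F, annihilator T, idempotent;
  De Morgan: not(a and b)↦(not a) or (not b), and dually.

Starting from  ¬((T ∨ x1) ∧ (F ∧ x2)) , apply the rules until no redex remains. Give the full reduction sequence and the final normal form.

  start: ¬((T ∨ x1) ∧ (F ∧ x2))
  step 1: ¬(T ∨ x1) ∨ ¬(F ∧ x2)
  step 2: (¬T ∧ ¬x1) ∨ ¬(F ∧ x2)
  step 3: (F ∧ ¬x1) ∨ ¬(F ∧ x2)
  step 4: F ∨ ¬(F ∧ x2)
  step 5: ¬(F ∧ x2)
  step 6: ¬F ∨ ¬x2
  step 7: T ∨ ¬x2
  step 8: T

Answer: normal form = T  (in 8 steps)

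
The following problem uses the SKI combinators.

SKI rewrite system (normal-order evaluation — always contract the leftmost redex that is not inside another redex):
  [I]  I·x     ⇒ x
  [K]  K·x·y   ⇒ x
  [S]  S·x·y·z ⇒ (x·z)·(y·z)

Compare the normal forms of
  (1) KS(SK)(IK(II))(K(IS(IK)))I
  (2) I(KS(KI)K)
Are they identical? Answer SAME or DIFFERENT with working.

Term A:
  start: KS(SK)(IK(II))(K(IS(IK)))I
  step 1: S(IK(II))(K(IS(IK)))I
  step 2: IK(II)I(K(IS(IK))I)
  step 3: K(II)I(K(IS(IK))I)
  step 4: II(K(IS(IK))I)
  step 5: I(K(IS(IK))I)
  step 6: K(IS(IK))I
  step 7: IS(IK)
  step 8: S(IK)
  step 9: SK

Term B:
  start: I(KS(KI)K)
  step 1: KS(KI)K
  step 2: SK

Answer: SAME — A ⇓ SK, B ⇓ SK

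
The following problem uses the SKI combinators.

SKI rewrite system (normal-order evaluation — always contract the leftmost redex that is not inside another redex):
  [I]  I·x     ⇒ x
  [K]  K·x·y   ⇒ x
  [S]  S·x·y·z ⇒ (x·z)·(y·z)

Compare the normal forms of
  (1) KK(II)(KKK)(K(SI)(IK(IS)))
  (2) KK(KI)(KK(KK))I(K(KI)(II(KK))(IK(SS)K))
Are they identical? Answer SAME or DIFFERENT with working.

Answer: DIFFERENT — A ⇓ K, B ⇓ KI

Working:
Term A:
  start: KK(II)(KKK)(K(SI)(IK(IS)))
  step 1: K(KKK)(K(SI)(IK(IS)))
  step 2: KKK
  step 3: K

Term B:
  start: KK(KI)(KK(KK))I(K(KI)(II(KK))(IK(SS)K))
  step 1: K(KK(KK))I(K(KI)(II(KK))(IK(SS)K))
  step 2: KK(KK)(K(KI)(II(KK))(IK(SS)K))
  step 3: K(K(KI)(II(KK))(IK(SS)K))
  step 4: K(KI(IK(SS)K))
  step 5: KI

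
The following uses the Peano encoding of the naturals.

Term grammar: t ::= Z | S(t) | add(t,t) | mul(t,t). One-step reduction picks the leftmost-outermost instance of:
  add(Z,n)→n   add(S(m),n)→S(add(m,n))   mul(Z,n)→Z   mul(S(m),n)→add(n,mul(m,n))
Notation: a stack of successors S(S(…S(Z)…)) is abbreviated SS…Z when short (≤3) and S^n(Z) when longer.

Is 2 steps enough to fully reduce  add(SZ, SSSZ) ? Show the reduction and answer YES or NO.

  start: add(SZ, SSSZ)
  step 1: S(add(Z, SSSZ))
  step 2: S^4(Z)

Answer: YES — reaches normal form S^4(Z) in 2 ≤ 2 steps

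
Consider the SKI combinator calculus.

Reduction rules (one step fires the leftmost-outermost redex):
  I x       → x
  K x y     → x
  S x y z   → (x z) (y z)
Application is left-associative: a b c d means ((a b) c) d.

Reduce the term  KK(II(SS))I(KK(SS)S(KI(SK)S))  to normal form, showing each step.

Answer: normal form = I  (in 2 steps)

Derivation:
  start: KK(II(SS))I(KK(SS)S(KI(SK)S))
  step 1: KI(KK(SS)S(KI(SK)S))
  step 2: I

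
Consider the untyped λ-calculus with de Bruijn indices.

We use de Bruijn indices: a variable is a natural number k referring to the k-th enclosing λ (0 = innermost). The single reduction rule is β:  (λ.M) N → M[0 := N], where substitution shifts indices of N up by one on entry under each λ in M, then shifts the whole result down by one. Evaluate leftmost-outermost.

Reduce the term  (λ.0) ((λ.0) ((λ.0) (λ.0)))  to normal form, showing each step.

  start: (λ.0) ((λ.0) ((λ.0) (λ.0)))
  [1] (λ.0) ((λ.0) (λ.0))
  [2] (λ.0) (λ.0)
  [3] λ.0

Answer: normal form = λ.0  (in 3 steps)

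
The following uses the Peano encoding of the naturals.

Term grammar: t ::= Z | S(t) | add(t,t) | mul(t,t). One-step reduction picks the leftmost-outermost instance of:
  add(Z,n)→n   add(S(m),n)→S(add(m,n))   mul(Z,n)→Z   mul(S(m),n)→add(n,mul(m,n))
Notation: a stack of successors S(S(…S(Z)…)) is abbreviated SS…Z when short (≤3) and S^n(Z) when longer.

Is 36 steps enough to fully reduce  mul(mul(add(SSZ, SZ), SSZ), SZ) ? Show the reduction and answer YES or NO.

  start: mul(mul(add(SSZ, SZ), SSZ), SZ)
  [1] mul(mul(S(add(SZ, SZ)), SSZ), SZ)
  [2] mul(add(SSZ, mul(add(SZ, SZ), SSZ)), SZ)
  [3] mul(S(add(SZ, mul(add(SZ, SZ), SSZ))), SZ)
  [4] add(SZ, mul(add(SZ, mul(add(SZ, SZ), SSZ)), SZ))
  [5] S(add(Z, mul(add(SZ, mul(add(SZ, SZ), SSZ)), SZ)))
  [6] S(mul(add(SZ, mul(add(SZ, SZ), SSZ)), SZ))
  [7] S(mul(S(add(Z, mul(add(SZ, SZ), SSZ))), SZ))
  [8] S(add(SZ, mul(add(Z, mul(add(SZ, SZ), SSZ)), SZ)))
  [9] S(S(add(Z, mul(add(Z, mul(add(SZ, SZ), SSZ)), SZ))))
  [10] S(S(mul(add(Z, mul(add(SZ, SZ), SSZ)), SZ)))
  [11] S(S(mul(mul(add(SZ, SZ), SSZ), SZ)))
  [12] S(S(mul(mul(S(add(Z, SZ)), SSZ), SZ)))
  [13] S(S(mul(add(SSZ, mul(add(Z, SZ), SSZ)), SZ)))
  [14] S(S(mul(S(add(SZ, mul(add(Z, SZ), SSZ))), SZ)))
  [15] S(S(add(SZ, mul(add(SZ, mul(add(Z, SZ), SSZ)), SZ))))
  [16] S(S(S(add(Z, mul(add(SZ, mul(add(Z, SZ), SSZ)), SZ)))))
  [17] S(S(S(mul(add(SZ, mul(add(Z, SZ), SSZ)), SZ))))
  [18] S(S(S(mul(S(add(Z, mul(add(Z, SZ), SSZ))), SZ))))
  [19] S(S(S(add(SZ, mul(add(Z, mul(add(Z, SZ), SSZ)), SZ)))))
  [20] S(S(S(S(add(Z, mul(add(Z, mul(add(Z, SZ), SSZ)), SZ))))))
  [21] S(S(S(S(mul(add(Z, mul(add(Z, SZ), SSZ)), SZ)))))
  [22] S(S(S(S(mul(mul(add(Z, SZ), SSZ), SZ)))))
  [23] S(S(S(S(mul(mul(SZ, SSZ), SZ)))))
  [24] S(S(S(S(mul(add(SSZ, mul(Z, SSZ)), SZ)))))
  [25] S(S(S(S(mul(S(add(SZ, mul(Z, SSZ))), SZ)))))
  [26] S(S(S(S(add(SZ, mul(add(SZ, mul(Z, SSZ)), SZ))))))
  [27] S(S(S(S(S(add(Z, mul(add(SZ, mul(Z, SSZ)), SZ)))))))
  [28] S(S(S(S(S(mul(add(SZ, mul(Z, SSZ)), SZ))))))
  [29] S(S(S(S(S(mul(S(add(Z, mul(Z, SSZ))), SZ))))))
  [30] S(S(S(S(S(add(SZ, mul(add(Z, mul(Z, SSZ)), SZ)))))))
  [31] S(S(S(S(S(S(add(Z, mul(add(Z, mul(Z, SSZ)), SZ))))))))
  [32] S(S(S(S(S(S(mul(add(Z, mul(Z, SSZ)), SZ)))))))
  [33] S(S(S(S(S(S(mul(mul(Z, SSZ), SZ)))))))
  [34] S(S(S(S(S(S(mul(Z, SZ)))))))
  [35] S^6(Z)

Answer: YES — reaches normal form S^6(Z) in 35 ≤ 36 steps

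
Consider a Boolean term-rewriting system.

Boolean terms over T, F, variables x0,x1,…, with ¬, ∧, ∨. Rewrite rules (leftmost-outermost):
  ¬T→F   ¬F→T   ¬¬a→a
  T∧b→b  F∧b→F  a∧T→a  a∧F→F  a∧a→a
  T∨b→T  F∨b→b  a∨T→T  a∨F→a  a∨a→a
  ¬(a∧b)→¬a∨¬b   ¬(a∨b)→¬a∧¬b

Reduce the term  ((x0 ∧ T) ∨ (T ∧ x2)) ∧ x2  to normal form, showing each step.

Answer: normal form = (x0 ∨ x2) ∧ x2  (in 2 steps)

Working:
  start: ((x0 ∧ T) ∨ (T ∧ x2)) ∧ x2
  step 1: (x0 ∨ (T ∧ x2)) ∧ x2
  step 2: (x0 ∨ x2) ∧ x2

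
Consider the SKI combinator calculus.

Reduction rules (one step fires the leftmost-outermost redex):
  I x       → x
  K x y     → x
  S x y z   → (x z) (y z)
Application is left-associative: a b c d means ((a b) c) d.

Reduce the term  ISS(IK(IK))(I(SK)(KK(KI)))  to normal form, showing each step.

Answer: normal form = S(SKK)K  (in 7 steps)

Derivation:
  start: ISS(IK(IK))(I(SK)(KK(KI)))
  →1  SS(IK(IK))(I(SK)(KK(KI)))
  →2  S(I(SK)(KK(KI)))(IK(IK)(I(SK)(KK(KI))))
  →3  S(SK(KK(KI)))(IK(IK)(I(SK)(KK(KI))))
  →4  S(SKK)(IK(IK)(I(SK)(KK(KI))))
  →5  S(SKK)(K(IK)(I(SK)(KK(KI))))
  →6  S(SKK)(IK)
  →7  S(SKK)K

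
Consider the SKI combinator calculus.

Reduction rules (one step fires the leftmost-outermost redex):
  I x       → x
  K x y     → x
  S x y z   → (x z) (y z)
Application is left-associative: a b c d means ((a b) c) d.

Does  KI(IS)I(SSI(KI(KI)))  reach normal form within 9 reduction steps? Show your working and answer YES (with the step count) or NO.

Answer: YES — reaches normal form SII in 7 ≤ 9 steps

Reduction:
  start: KI(IS)I(SSI(KI(KI)))
  [1] II(SSI(KI(KI)))
  [2] I(SSI(KI(KI)))
  [3] SSI(KI(KI))
  [4] S(KI(KI))(I(KI(KI)))
  [5] SI(I(KI(KI)))
  [6] SI(KI(KI))
  [7] SII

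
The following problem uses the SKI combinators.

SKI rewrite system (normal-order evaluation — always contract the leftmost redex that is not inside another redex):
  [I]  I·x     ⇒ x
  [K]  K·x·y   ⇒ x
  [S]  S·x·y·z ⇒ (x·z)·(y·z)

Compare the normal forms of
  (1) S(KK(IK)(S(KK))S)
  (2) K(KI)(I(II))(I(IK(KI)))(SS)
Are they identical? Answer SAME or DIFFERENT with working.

Term A:
  start: S(KK(IK)(S(KK))S)
  step 1: S(K(S(KK))S)
  step 2: S(S(KK))

Term B:
  start: K(KI)(I(II))(I(IK(KI)))(SS)
  step 1: KI(I(IK(KI)))(SS)
  step 2: I(SS)
  step 3: SS

Answer: DIFFERENT — A ⇓ S(S(KK)), B ⇓ SS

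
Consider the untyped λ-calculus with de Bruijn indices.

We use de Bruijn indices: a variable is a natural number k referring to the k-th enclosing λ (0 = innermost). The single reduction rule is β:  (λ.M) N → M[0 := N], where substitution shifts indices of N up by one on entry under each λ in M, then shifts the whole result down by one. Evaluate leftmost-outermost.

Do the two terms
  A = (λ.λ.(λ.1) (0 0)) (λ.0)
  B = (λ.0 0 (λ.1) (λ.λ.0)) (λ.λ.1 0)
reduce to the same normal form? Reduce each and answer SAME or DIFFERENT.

Term A:
  start: (λ.λ.(λ.1) (0 0)) (λ.0)
  [1] λ.(λ.1) (0 0)
  [2] λ.0

Term B:
  start: (λ.0 0 (λ.1) (λ.λ.0)) (λ.λ.1 0)
  [1] (λ.λ.1 0) (λ.λ.1 0) (λ.λ.λ.1 0) (λ.λ.0)
  [2] (λ.(λ.λ.1 0) 0) (λ.λ.λ.1 0) (λ.λ.0)
  [3] (λ.λ.1 0) (λ.λ.λ.1 0) (λ.λ.0)
  [4] (λ.(λ.λ.λ.1 0) 0) (λ.λ.0)
  [5] (λ.λ.λ.1 0) (λ.λ.0)
  [6] λ.λ.1 0

Answer: DIFFERENT — A ⇓ λ.0, B ⇓ λ.λ.1 0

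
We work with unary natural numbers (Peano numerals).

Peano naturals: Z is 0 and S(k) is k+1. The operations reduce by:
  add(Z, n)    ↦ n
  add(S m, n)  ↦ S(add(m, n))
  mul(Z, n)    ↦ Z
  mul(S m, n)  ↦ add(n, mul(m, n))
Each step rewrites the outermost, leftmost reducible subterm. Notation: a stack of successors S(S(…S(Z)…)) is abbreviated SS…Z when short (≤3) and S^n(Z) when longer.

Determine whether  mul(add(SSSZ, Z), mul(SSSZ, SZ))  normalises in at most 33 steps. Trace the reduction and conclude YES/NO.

Answer: NO — after 33 steps the term is S(S(S(S(S(S(mul(S(add(Z, Z)), mul(SSSZ, SZ)))))))), not yet normal

Working:
  start: mul(add(SSSZ, Z), mul(SSSZ, SZ))
  →1  mul(S(add(SSZ, Z)), mul(SSSZ, SZ))
  →2  add(mul(SSSZ, SZ), mul(add(SSZ, Z), mul(SSSZ, SZ)))
  →3  add(add(SZ, mul(SSZ, SZ)), mul(add(SSZ, Z), mul(SSSZ, SZ)))
  →4  add(S(add(Z, mul(SSZ, SZ))), mul(add(SSZ, Z), mul(SSSZ, SZ)))
  →5  S(add(add(Z, mul(SSZ, SZ)), mul(add(SSZ, Z), mul(SSSZ, SZ))))
  →6  S(add(mul(SSZ, SZ), mul(add(SSZ, Z), mul(SSSZ, SZ))))
  →7  S(add(add(SZ, mul(SZ, SZ)), mul(add(SSZ, Z), mul(SSSZ, SZ))))
  →8  S(add(S(add(Z, mul(SZ, SZ))), mul(add(SSZ, Z), mul(SSSZ, SZ))))
  →9  S(S(add(add(Z, mul(SZ, SZ)), mul(add(SSZ, Z), mul(SSSZ, SZ)))))
  →10  S(S(add(mul(SZ, SZ), mul(add(SSZ, Z), mul(SSSZ, SZ)))))
  →11  S(S(add(add(SZ, mul(Z, SZ)), mul(add(SSZ, Z), mul(SSSZ, SZ)))))
  →12  S(S(add(S(add(Z, mul(Z, SZ))), mul(add(SSZ, Z), mul(SSSZ, SZ)))))
  →13  S(S(S(add(add(Z, mul(Z, SZ)), mul(add(SSZ, Z), mul(SSSZ, SZ))))))
  →14  S(S(S(add(mul(Z, SZ), mul(add(SSZ, Z), mul(SSSZ, SZ))))))
  →15  S(S(S(add(Z, mul(add(SSZ, Z), mul(SSSZ, SZ))))))
  →16  S(S(S(mul(add(SSZ, Z), mul(SSSZ, SZ)))))
  →17  S(S(S(mul(S(add(SZ, Z)), mul(SSSZ, SZ)))))
  →18  S(S(S(add(mul(SSSZ, SZ), mul(add(SZ, Z), mul(SSSZ, SZ))))))
  →19  S(S(S(add(add(SZ, mul(SSZ, SZ)), mul(add(SZ, Z), mul(SSSZ, SZ))))))
  →20  S(S(S(add(S(add(Z, mul(SSZ, SZ))), mul(add(SZ, Z), mul(SSSZ, SZ))))))
  →21  S(S(S(S(add(add(Z, mul(SSZ, SZ)), mul(add(SZ, Z), mul(SSSZ, SZ)))))))
  →22  S(S(S(S(add(mul(SSZ, SZ), mul(add(SZ, Z), mul(SSSZ, SZ)))))))
  →23  S(S(S(S(add(add(SZ, mul(SZ, SZ)), mul(add(SZ, Z), mul(SSSZ, SZ)))))))
  →24  S(S(S(S(add(S(add(Z, mul(SZ, SZ))), mul(add(SZ, Z), mul(SSSZ, SZ)))))))
  →25  S(S(S(S(S(add(add(Z, mul(SZ, SZ)), mul(add(SZ, Z), mul(SSSZ, SZ))))))))
  →26  S(S(S(S(S(add(mul(SZ, SZ), mul(add(SZ, Z), mul(SSSZ, SZ))))))))
  →27  S(S(S(S(S(add(add(SZ, mul(Z, SZ)), mul(add(SZ, Z), mul(SSSZ, SZ))))))))
  →28  S(S(S(S(S(add(S(add(Z, mul(Z, SZ))), mul(add(SZ, Z), mul(SSSZ, SZ))))))))
  →29  S(S(S(S(S(S(add(add(Z, mul(Z, SZ)), mul(add(SZ, Z), mul(SSSZ, SZ)))))))))
  →30  S(S(S(S(S(S(add(mul(Z, SZ), mul(add(SZ, Z), mul(SSSZ, SZ)))))))))
  →31  S(S(S(S(S(S(add(Z, mul(add(SZ, Z), mul(SSSZ, SZ)))))))))
  →32  S(S(S(S(S(S(mul(add(SZ, Z), mul(SSSZ, SZ))))))))
  →33  S(S(S(S(S(S(mul(S(add(Z, Z)), mul(SSSZ, SZ))))))))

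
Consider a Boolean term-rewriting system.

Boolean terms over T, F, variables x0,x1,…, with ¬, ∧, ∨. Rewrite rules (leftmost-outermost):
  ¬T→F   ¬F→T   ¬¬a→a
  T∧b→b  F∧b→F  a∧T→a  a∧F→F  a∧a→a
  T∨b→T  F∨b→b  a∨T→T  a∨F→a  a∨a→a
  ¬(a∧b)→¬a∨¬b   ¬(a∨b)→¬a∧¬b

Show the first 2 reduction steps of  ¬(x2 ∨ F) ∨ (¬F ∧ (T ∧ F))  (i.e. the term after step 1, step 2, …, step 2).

  start: ¬(x2 ∨ F) ∨ (¬F ∧ (T ∧ F))
  [1] (¬x2 ∧ ¬F) ∨ (¬F ∧ (T ∧ F))
  [2] (¬x2 ∧ T) ∨ (¬F ∧ (T ∧ F))

Answer: after 2 steps: (¬x2 ∧ T) ∨ (¬F ∧ (T ∧ F))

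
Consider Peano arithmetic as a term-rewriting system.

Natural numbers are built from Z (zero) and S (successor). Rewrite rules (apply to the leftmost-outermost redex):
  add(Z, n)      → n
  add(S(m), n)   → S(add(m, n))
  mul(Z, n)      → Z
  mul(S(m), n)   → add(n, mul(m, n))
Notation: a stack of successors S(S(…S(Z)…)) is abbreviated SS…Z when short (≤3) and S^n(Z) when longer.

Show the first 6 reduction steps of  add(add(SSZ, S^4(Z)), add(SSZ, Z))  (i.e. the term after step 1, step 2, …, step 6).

Answer: after 6 steps: S(S(S(add(SSSZ, add(SSZ, Z)))))

Derivation:
  start: add(add(SSZ, S^4(Z)), add(SSZ, Z))
  step 1: add(S(add(SZ, S^4(Z))), add(SSZ, Z))
  step 2: S(add(add(SZ, S^4(Z)), add(SSZ, Z)))
  step 3: S(add(S(add(Z, S^4(Z))), add(SSZ, Z)))
  step 4: S(S(add(add(Z, S^4(Z)), add(SSZ, Z))))
  step 5: S(S(add(S^4(Z), add(SSZ, Z))))
  step 6: S(S(S(add(SSSZ, add(SSZ, Z)))))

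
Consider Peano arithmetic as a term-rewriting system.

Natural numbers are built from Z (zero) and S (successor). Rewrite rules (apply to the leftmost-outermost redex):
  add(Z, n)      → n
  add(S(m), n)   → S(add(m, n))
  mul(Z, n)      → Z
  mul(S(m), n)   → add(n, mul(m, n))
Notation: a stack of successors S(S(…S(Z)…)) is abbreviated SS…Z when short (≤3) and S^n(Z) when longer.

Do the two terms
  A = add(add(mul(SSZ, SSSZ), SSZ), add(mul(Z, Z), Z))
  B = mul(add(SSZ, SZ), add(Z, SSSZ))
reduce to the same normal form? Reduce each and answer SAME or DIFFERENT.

Term A:
  start: add(add(mul(SSZ, SSSZ), SSZ), add(mul(Z, Z), Z))
  step 1: add(add(add(SSSZ, mul(SZ, SSSZ)), SSZ), add(mul(Z, Z), Z))
  step 2: add(add(S(add(SSZ, mul(SZ, SSSZ))), SSZ), add(mul(Z, Z), Z))
  step 3: add(S(add(add(SSZ, mul(SZ, SSSZ)), SSZ)), add(mul(Z, Z), Z))
  step 4: S(add(add(add(SSZ, mul(SZ, SSSZ)), SSZ), add(mul(Z, Z), Z)))
  step 5: S(add(add(S(add(SZ, mul(SZ, SSSZ))), SSZ), add(mul(Z, Z), Z)))
  step 6: S(add(S(add(add(SZ, mul(SZ, SSSZ)), SSZ)), add(mul(Z, Z), Z)))
  step 7: S(S(add(add(add(SZ, mul(SZ, SSSZ)), SSZ), add(mul(Z, Z), Z))))
  step 8: S(S(add(add(S(add(Z, mul(SZ, SSSZ))), SSZ), add(mul(Z, Z), Z))))
  step 9: S(S(add(S(add(add(Z, mul(SZ, SSSZ)), SSZ)), add(mul(Z, Z), Z))))
  step 10: S(S(S(add(add(add(Z, mul(SZ, SSSZ)), SSZ), add(mul(Z, Z), Z)))))
  step 11: S(S(S(add(add(mul(SZ, SSSZ), SSZ), add(mul(Z, Z), Z)))))
  step 12: S(S(S(add(add(add(SSSZ, mul(Z, SSSZ)), SSZ), add(mul(Z, Z), Z)))))
  step 13: S(S(S(add(add(S(add(SSZ, mul(Z, SSSZ))), SSZ), add(mul(Z, Z), Z)))))
  step 14: S(S(S(add(S(add(add(SSZ, mul(Z, SSSZ)), SSZ)), add(mul(Z, Z), Z)))))
  step 15: S(S(S(S(add(add(add(SSZ, mul(Z, SSSZ)), SSZ), add(mul(Z, Z), Z))))))
  step 16: S(S(S(S(add(add(S(add(SZ, mul(Z, SSSZ))), SSZ), add(mul(Z, Z), Z))))))
  step 17: S(S(S(S(add(S(add(add(SZ, mul(Z, SSSZ)), SSZ)), add(mul(Z, Z), Z))))))
  step 18: S(S(S(S(S(add(add(add(SZ, mul(Z, SSSZ)), SSZ), add(mul(Z, Z), Z)))))))
  step 19: S(S(S(S(S(add(add(S(add(Z, mul(Z, SSSZ))), SSZ), add(mul(Z, Z), Z)))))))
  step 20: S(S(S(S(S(add(S(add(add(Z, mul(Z, SSSZ)), SSZ)), add(mul(Z, Z), Z)))))))
  step 21: S(S(S(S(S(S(add(add(add(Z, mul(Z, SSSZ)), SSZ), add(mul(Z, Z), Z))))))))
  step 22: S(S(S(S(S(S(add(add(mul(Z, SSSZ), SSZ), add(mul(Z, Z), Z))))))))
  step 23: S(S(S(S(S(S(add(add(Z, SSZ), add(mul(Z, Z), Z))))))))
  step 24: S(S(S(S(S(S(add(SSZ, add(mul(Z, Z), Z))))))))
  step 25: S(S(S(S(S(S(S(add(SZ, add(mul(Z, Z), Z)))))))))
  step 26: S(S(S(S(S(S(S(S(add(Z, add(mul(Z, Z), Z))))))))))
  step 27: S(S(S(S(S(S(S(S(add(mul(Z, Z), Z)))))))))
  step 28: S(S(S(S(S(S(S(S(add(Z, Z)))))))))
  step 29: S^8(Z)

Term B:
  start: mul(add(SSZ, SZ), add(Z, SSSZ))
  step 1: mul(S(add(SZ, SZ)), add(Z, SSSZ))
  step 2: add(add(Z, SSSZ), mul(add(SZ, SZ), add(Z, SSSZ)))
  step 3: add(SSSZ, mul(add(SZ, SZ), add(Z, SSSZ)))
  step 4: S(add(SSZ, mul(add(SZ, SZ), add(Z, SSSZ))))
  step 5: S(S(add(SZ, mul(add(SZ, SZ), add(Z, SSSZ)))))
  step 6: S(S(S(add(Z, mul(add(SZ, SZ), add(Z, SSSZ))))))
  step 7: S(S(S(mul(add(SZ, SZ), add(Z, SSSZ)))))
  step 8: S(S(S(mul(S(add(Z, SZ)), add(Z, SSSZ)))))
  step 9: S(S(S(add(add(Z, SSSZ), mul(add(Z, SZ), add(Z, SSSZ))))))
  step 10: S(S(S(add(SSSZ, mul(add(Z, SZ), add(Z, SSSZ))))))
  step 11: S(S(S(S(add(SSZ, mul(add(Z, SZ), add(Z, SSSZ)))))))
  step 12: S(S(S(S(S(add(SZ, mul(add(Z, SZ), add(Z, SSSZ))))))))
  step 13: S(S(S(S(S(S(add(Z, mul(add(Z, SZ), add(Z, SSSZ)))))))))
  step 14: S(S(S(S(S(S(mul(add(Z, SZ), add(Z, SSSZ))))))))
  step 15: S(S(S(S(S(S(mul(SZ, add(Z, SSSZ))))))))
  step 16: S(S(S(S(S(S(add(add(Z, SSSZ), mul(Z, add(Z, SSSZ)))))))))
  step 17: S(S(S(S(S(S(add(SSSZ, mul(Z, add(Z, SSSZ)))))))))
  step 18: S(S(S(S(S(S(S(add(SSZ, mul(Z, add(Z, SSSZ))))))))))
  step 19: S(S(S(S(S(S(S(S(add(SZ, mul(Z, add(Z, SSSZ)))))))))))
  step 20: S(S(S(S(S(S(S(S(S(add(Z, mul(Z, add(Z, SSSZ))))))))))))
  step 21: S(S(S(S(S(S(S(S(S(mul(Z, add(Z, SSSZ)))))))))))
  step 22: S^9(Z)

Answer: DIFFERENT — A ⇓ S^8(Z), B ⇓ S^9(Z)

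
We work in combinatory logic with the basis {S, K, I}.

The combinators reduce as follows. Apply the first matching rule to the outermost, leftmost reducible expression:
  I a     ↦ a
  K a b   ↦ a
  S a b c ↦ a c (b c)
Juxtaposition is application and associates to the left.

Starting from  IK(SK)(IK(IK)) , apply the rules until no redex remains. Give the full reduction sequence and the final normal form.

Answer: normal form = SK  (in 2 steps)

Derivation:
  start: IK(SK)(IK(IK))
  →1  K(SK)(IK(IK))
  →2  SK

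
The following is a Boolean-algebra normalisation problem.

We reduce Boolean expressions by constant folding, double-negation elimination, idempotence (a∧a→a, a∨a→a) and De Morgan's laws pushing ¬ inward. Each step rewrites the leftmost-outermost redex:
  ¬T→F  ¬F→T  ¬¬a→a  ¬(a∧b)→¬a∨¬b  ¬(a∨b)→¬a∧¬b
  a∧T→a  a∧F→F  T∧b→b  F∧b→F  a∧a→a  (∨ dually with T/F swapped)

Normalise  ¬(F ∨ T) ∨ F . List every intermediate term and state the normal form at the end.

Answer: normal form = F  (in 5 steps)

Working:
  start: ¬(F ∨ T) ∨ F
  →1  ¬(F ∨ T)
  →2  ¬F ∧ ¬T
  →3  T ∧ ¬T
  →4  ¬T
  →5  F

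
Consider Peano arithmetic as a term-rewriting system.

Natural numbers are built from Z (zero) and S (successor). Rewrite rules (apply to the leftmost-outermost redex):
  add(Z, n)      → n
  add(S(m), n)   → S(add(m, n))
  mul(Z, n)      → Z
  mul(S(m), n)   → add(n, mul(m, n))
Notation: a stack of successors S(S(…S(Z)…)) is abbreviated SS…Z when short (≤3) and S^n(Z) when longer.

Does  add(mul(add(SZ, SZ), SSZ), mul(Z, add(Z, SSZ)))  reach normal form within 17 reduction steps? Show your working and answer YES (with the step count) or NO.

Answer: YES — reaches normal form S^4(Z) in 17 ≤ 17 steps

Reduction:
  start: add(mul(add(SZ, SZ), SSZ), mul(Z, add(Z, SSZ)))
  [1] add(mul(S(add(Z, SZ)), SSZ), mul(Z, add(Z, SSZ)))
  [2] add(add(SSZ, mul(add(Z, SZ), SSZ)), mul(Z, add(Z, SSZ)))
  [3] add(S(add(SZ, mul(add(Z, SZ), SSZ))), mul(Z, add(Z, SSZ)))
  [4] S(add(add(SZ, mul(add(Z, SZ), SSZ)), mul(Z, add(Z, SSZ))))
  [5] S(add(S(add(Z, mul(add(Z, SZ), SSZ))), mul(Z, add(Z, SSZ))))
  [6] S(S(add(add(Z, mul(add(Z, SZ), SSZ)), mul(Z, add(Z, SSZ)))))
  [7] S(S(add(mul(add(Z, SZ), SSZ), mul(Z, add(Z, SSZ)))))
  [8] S(S(add(mul(SZ, SSZ), mul(Z, add(Z, SSZ)))))
  [9] S(S(add(add(SSZ, mul(Z, SSZ)), mul(Z, add(Z, SSZ)))))
  [10] S(S(add(S(add(SZ, mul(Z, SSZ))), mul(Z, add(Z, SSZ)))))
  [11] S(S(S(add(add(SZ, mul(Z, SSZ)), mul(Z, add(Z, SSZ))))))
  [12] S(S(S(add(S(add(Z, mul(Z, SSZ))), mul(Z, add(Z, SSZ))))))
  [13] S(S(S(S(add(add(Z, mul(Z, SSZ)), mul(Z, add(Z, SSZ)))))))
  [14] S(S(S(S(add(mul(Z, SSZ), mul(Z, add(Z, SSZ)))))))
  [15] S(S(S(S(add(Z, mul(Z, add(Z, SSZ)))))))
  [16] S(S(S(S(mul(Z, add(Z, SSZ))))))
  [17] S^4(Z)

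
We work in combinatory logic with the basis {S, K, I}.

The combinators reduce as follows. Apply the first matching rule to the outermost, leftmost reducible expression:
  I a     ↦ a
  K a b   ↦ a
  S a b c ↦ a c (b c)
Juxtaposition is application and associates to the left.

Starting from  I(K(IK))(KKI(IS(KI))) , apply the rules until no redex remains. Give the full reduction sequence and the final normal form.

Answer: normal form = K  (in 3 steps)

Derivation:
  start: I(K(IK))(KKI(IS(KI)))
  step 1: K(IK)(KKI(IS(KI)))
  step 2: IK
  step 3: K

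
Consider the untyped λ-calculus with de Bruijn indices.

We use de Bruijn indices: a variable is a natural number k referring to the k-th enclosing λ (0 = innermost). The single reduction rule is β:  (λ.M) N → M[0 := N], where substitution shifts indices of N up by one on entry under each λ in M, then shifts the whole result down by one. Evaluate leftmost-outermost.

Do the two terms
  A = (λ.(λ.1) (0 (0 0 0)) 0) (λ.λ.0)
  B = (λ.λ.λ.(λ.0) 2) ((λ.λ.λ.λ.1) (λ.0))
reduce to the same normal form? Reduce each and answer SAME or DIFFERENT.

Answer: DIFFERENT — A ⇓ λ.0, B ⇓ λ.λ.λ.λ.λ.1

Working:
Term A:
  start: (λ.(λ.1) (0 (0 0 0)) 0) (λ.λ.0)
  step 1: (λ.λ.λ.0) ((λ.λ.0) ((λ.λ.0) (λ.λ.0) (λ.λ.0))) (λ.λ.0)
  step 2: (λ.λ.0) (λ.λ.0)
  step 3: λ.0

Term B:
  start: (λ.λ.λ.(λ.0) 2) ((λ.λ.λ.λ.1) (λ.0))
  step 1: λ.λ.(λ.0) ((λ.λ.λ.λ.1) (λ.0))
  step 2: λ.λ.(λ.λ.λ.λ.1) (λ.0)
  step 3: λ.λ.λ.λ.λ.1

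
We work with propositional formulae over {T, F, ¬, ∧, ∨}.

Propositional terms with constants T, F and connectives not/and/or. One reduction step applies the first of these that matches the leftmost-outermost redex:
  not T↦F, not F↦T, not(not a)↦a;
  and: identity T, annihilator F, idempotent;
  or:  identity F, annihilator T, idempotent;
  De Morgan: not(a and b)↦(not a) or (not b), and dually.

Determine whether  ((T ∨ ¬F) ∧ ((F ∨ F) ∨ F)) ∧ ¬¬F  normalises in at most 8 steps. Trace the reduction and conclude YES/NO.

  start: ((T ∨ ¬F) ∧ ((F ∨ F) ∨ F)) ∧ ¬¬F
  [1] (T ∧ ((F ∨ F) ∨ F)) ∧ ¬¬F
  [2] ((F ∨ F) ∨ F) ∧ ¬¬F
  [3] (F ∨ F) ∧ ¬¬F
  [4] F ∧ ¬¬F
  [5] F

Answer: YES — reaches normal form F in 5 ≤ 8 steps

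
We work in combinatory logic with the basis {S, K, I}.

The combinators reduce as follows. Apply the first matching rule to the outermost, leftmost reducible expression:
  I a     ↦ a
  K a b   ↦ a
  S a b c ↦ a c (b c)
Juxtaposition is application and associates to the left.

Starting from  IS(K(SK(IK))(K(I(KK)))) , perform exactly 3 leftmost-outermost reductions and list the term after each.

Answer: after 3 steps: S(SKK)

Derivation:
  start: IS(K(SK(IK))(K(I(KK))))
  →1  S(K(SK(IK))(K(I(KK))))
  →2  S(SK(IK))
  →3  S(SKK)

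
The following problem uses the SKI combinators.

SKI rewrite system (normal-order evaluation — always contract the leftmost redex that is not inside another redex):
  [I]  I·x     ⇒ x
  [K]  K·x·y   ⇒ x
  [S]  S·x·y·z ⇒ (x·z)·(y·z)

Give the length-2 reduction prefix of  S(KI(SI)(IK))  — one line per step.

  start: S(KI(SI)(IK))
  step 1: S(I(IK))
  step 2: S(IK)

Answer: after 2 steps: S(IK)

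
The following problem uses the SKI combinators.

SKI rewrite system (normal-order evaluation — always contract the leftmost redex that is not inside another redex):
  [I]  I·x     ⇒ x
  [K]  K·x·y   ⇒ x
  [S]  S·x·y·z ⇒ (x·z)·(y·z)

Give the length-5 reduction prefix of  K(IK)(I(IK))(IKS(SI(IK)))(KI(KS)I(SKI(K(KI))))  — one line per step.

  start: K(IK)(I(IK))(IKS(SI(IK)))(KI(KS)I(SKI(K(KI))))
  →1  IK(IKS(SI(IK)))(KI(KS)I(SKI(K(KI))))
  →2  K(IKS(SI(IK)))(KI(KS)I(SKI(K(KI))))
  →3  IKS(SI(IK))
  →4  KS(SI(IK))
  →5  S

Answer: after 5 steps: S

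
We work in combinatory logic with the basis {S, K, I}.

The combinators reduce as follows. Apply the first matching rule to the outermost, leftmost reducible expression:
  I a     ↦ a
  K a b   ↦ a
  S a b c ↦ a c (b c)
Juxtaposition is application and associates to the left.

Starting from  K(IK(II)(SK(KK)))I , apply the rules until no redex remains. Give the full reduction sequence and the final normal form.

  start: K(IK(II)(SK(KK)))I
  step 1: IK(II)(SK(KK))
  step 2: K(II)(SK(KK))
  step 3: II
  step 4: I

Answer: normal form = I  (in 4 steps)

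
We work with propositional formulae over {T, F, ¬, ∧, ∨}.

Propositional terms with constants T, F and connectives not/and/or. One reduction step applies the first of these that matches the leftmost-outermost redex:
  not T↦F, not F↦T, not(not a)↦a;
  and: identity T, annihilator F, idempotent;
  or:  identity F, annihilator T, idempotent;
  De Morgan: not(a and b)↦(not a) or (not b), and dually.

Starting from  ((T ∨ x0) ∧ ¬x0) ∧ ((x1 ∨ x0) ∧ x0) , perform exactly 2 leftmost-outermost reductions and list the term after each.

  start: ((T ∨ x0) ∧ ¬x0) ∧ ((x1 ∨ x0) ∧ x0)
  step 1: (T ∧ ¬x0) ∧ ((x1 ∨ x0) ∧ x0)
  step 2: ¬x0 ∧ ((x1 ∨ x0) ∧ x0)

Answer: after 2 steps: ¬x0 ∧ ((x1 ∨ x0) ∧ x0)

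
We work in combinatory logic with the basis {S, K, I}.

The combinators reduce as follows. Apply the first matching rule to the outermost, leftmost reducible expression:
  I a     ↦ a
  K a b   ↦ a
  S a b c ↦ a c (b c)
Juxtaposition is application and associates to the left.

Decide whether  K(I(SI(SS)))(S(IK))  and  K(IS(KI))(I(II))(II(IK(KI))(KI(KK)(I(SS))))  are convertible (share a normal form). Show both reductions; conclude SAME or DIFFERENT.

Answer: DIFFERENT — A ⇓ SI(SS), B ⇓ S(KI)(KI)

Reduction:
Term A:
  start: K(I(SI(SS)))(S(IK))
  step 1: I(SI(SS))
  step 2: SI(SS)

Term B:
  start: K(IS(KI))(I(II))(II(IK(KI))(KI(KK)(I(SS))))
  step 1: IS(KI)(II(IK(KI))(KI(KK)(I(SS))))
  step 2: S(KI)(II(IK(KI))(KI(KK)(I(SS))))
  step 3: S(KI)(I(IK(KI))(KI(KK)(I(SS))))
  step 4: S(KI)(IK(KI)(KI(KK)(I(SS))))
  step 5: S(KI)(K(KI)(KI(KK)(I(SS))))
  step 6: S(KI)(KI)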